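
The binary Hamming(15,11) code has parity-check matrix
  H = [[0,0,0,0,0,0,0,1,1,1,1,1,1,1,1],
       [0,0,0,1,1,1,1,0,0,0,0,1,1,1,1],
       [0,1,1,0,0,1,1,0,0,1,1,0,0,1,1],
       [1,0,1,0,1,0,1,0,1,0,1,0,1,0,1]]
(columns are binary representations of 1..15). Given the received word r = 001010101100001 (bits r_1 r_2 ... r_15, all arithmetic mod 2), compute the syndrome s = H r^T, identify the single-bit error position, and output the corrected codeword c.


s = (1, 1, 0, 1)^T, error position = 13, corrected codeword c = 001010101100101

Compute s = H r^T mod 2 one row at a time:
  s_1 = 0 + 1 + 1 + 0 + 0 + 0 + 0 + 1 = 3 ≡ 1 (mod 2).
  s_2 = 0 + 1 + 0 + 1 + 0 + 0 + 0 + 1 = 3 ≡ 1 (mod 2).
  s_3 = 0 + 1 + 0 + 1 + 1 + 0 + 0 + 1 = 4 ≡ 0 (mod 2).
  s_4 = 0 + 1 + 1 + 1 + 1 + 0 + 0 + 1 = 5 ≡ 1 (mod 2).
s = (1, 1, 0, 1)^T — this equals column 13 of H (binary 1101), so error is at position 13.
Correct: flip bit 13 of r = 001010101100001 to get c = 001010101100101.


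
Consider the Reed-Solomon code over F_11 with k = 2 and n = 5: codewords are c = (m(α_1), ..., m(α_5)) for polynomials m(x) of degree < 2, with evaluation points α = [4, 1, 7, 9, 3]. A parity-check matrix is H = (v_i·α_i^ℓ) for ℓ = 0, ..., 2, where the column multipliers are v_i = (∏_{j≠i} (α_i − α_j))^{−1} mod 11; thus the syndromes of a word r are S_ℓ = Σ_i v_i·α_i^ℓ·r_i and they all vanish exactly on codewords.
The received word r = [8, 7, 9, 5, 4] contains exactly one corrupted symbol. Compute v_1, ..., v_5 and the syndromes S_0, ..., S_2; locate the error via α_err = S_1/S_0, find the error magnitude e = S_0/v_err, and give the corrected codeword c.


S = (3, 5, 1), error at position 4, error magnitude e = 10, c = [8, 7, 9, 6, 4].

Step 1: column multipliers v_i = (∏_{j≠i}(α_i − α_j))^{−1} mod 11.
  i = 1 (α = 4): (4−1)(4−7)(4−9)(4−3) = 3·(−3)·(−5)·1 = 45 ≡ 1, so v_1 = 1^{−1} = 1 (mod 11).
  i = 2 (α = 1): (1−4)(1−7)(1−9)(1−3) = (−3)·(−6)·(−8)·(−2) = 288 ≡ 2, so v_2 = 2^{−1} = 6 (mod 11).
  i = 3 (α = 7): (7−4)(7−1)(7−9)(7−3) = 3·6·(−2)·4 = −144 ≡ 10, so v_3 = 10^{−1} = 10 (mod 11).
  i = 4 (α = 9): (9−4)(9−1)(9−7)(9−3) = 5·8·2·6 = 480 ≡ 7, so v_4 = 7^{−1} = 8 (mod 11).
  i = 5 (α = 3): (3−4)(3−1)(3−7)(3−9) = (−1)·2·(−4)·(−6) = −48 ≡ 7, so v_5 = 7^{−1} = 8 (mod 11).
  v = [1, 6, 10, 8, 8].
Step 2: syndromes of r = [8, 7, 9, 5, 4] (all sums mod 11).
  S_0 = Σ v_i r_i = 1·8 + 6·7 + 10·9 + 8·5 + 8·4 = 212 ≡ 3.
  S_1 = Σ v_i α_i r_i = 1·4·8 + 6·1·7 + 10·7·9 + 8·9·5 + 8·3·4 = 1160 ≡ 5.
  α_i^2 mod 11 = [5, 1, 5, 4, 9].
  S_2 = Σ v_i α_i^2 r_i = 1·5·8 + 6·1·7 + 10·5·9 + 8·4·5 + 8·9·4 = 980 ≡ 1.
  S = (3, 5, 1) ≠ 0, so r is not a codeword (an error is present).
Step 3: locate the error. For a single error e at position i, S_ℓ = v_i·e·α_i^ℓ, so α_err = S_1/S_0.
  S_0^{−1} = 3^{−1} = 4 (mod 11), so α_err = 5·4 = 20 ≡ 9 = α_4. Error position i = 4.
  Consistency check: S_2/S_1 = 1·9 = 9 ≡ 9 = α_err ✓ (single-error assumption holds).
Step 4: error magnitude e = S_0/v_4 = S_0·∏_{j≠4}(α_4 − α_j) = 3·7 = 21 ≡ 10 (mod 11).
Step 5: correct position 4: c_4 = r_4 − e = 5 − 10 ≡ 6 (mod 11). Hence c = [8, 7, 9, 6, 4].
  Check: interpolating c through the α_i gives m(x) = 3 + 4·x (degree < 2) with m(α_i) = c_i for every i, so c is indeed a codeword.


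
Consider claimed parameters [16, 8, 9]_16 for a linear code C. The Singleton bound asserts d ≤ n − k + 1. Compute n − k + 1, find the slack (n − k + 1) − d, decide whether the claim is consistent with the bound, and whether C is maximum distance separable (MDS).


Singleton RHS = n − k + 1 = 9, slack = 0, bound satisfied, MDS.

Singleton bound: d ≤ n − k + 1.
Here n = 16, k = 8, so n − k + 1 = 9.
Given d = 9, check d ≤ 9: YES.
Slack = (n − k + 1) − d = 0.
The code is MDS (slack = 0).
Description: the claimed parameters are [16, 8, 9]_16; such a code would be MDS (meets Singleton bound).


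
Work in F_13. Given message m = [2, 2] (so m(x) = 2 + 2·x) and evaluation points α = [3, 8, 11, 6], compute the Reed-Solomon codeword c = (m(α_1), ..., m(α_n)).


c = [8, 5, 11, 1]

Message polynomial: m(x) = 2 + 2·x (mod 13).
For each evaluation point α_i, compute m(α_i) mod 13:
  α_1 = 3: Horner steps 2 → 8, so m(3) = 8.
  α_2 = 8: Horner steps 2 → 5, so m(8) = 5.
  α_3 = 11: Horner steps 2 → 11, so m(11) = 11.
  α_4 = 6: Horner steps 2 → 1, so m(6) = 1.
Codeword c = [8, 5, 11, 1] ∈ F_13^4.


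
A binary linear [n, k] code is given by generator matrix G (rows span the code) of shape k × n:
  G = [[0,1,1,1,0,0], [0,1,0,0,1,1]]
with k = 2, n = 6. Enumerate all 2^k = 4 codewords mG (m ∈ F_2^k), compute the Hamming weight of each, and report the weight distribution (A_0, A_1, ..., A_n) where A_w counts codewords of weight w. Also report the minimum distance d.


Weight distribution: A_0 = 1, A_3 = 2, A_4 = 1. Minimum distance d = 3.

Enumerate all 2^2 = 4 messages m ∈ F_2^2.
For each, compute codeword c = mG in F_2^6, then tally its weight.
  m = 00 → c = 000000, weight = 0.
  m = 10 → c = 011100, weight = 3.
  m = 01 → c = 010011, weight = 3.
  m = 11 → c = 001111, weight = 4.
Tally weights:
  weight 0: 1 codewords.
  weight 3: 2 codewords.
  weight 4: 1 codewords.
Minimum distance d = smallest w > 0 with A_w > 0 = 3.
Sanity: Σ A_w = 4 = 2^2 = 4 ✓.


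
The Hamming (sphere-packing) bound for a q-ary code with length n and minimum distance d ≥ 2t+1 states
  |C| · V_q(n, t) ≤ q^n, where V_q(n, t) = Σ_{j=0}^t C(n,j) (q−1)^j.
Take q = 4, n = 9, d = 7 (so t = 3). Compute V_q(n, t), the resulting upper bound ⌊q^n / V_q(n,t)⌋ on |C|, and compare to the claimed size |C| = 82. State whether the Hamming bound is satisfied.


V_q(n, t) = 2620, q^n = 262144, Hamming bound = 100, |C| = 82 ≤ bound (satisfied).

Step 1: Compute V_q(n, t) = Σ_{j=0}^3 C(n, j) (q−1)^j.
  j = 0: C(9,0)·(3)^0 = 1·1 = 1.
  j = 1: C(9,1)·(3)^1 = 9·3 = 27.
  j = 2: C(9,2)·(3)^2 = 36·9 = 324.
  j = 3: C(9,3)·(3)^3 = 84·27 = 2268.
  V_q(n, t) = 1 + 27 + 324 + 2268 = 2620.
Step 2: q^n = 4^9 = 262144.
Step 3: Hamming bound ⌊q^n / V_q(n,t)⌋ = ⌊262144/2620⌋ = 100.
Step 4: Compare |C| = 82 to 100: satisfied.
The claimed |C| lies below the Hamming bound.


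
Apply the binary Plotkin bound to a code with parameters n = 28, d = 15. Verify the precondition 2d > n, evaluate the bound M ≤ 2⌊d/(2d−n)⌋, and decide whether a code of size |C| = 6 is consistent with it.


Plotkin bound M ≤ 14; given |C| = 6 ≤ bound (satisfied).

Check applicability: 2d = 30, n = 28.
2d − n = 2 > 0, so Plotkin applies.
Compute d/(2d−n) = 15/2 ≈ 7.5000.
⌊d/(2d−n)⌋ = 7.
Plotkin bound: M ≤ 2·7 = 14.
Given |C| = 6, check: satisfied.
This |C| is below the Plotkin bound.


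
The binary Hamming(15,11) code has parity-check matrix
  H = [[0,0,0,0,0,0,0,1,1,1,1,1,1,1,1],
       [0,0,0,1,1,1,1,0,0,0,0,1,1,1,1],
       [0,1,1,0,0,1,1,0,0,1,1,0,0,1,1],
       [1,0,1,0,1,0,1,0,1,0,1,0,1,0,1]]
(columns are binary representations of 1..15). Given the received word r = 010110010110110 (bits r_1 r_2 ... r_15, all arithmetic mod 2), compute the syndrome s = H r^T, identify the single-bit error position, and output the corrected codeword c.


s = (1, 0, 0, 1)^T, error position = 9, corrected codeword c = 010110011110110

Compute s = H r^T mod 2 one row at a time:
  s_1 = 1 + 0 + 1 + 1 + 0 + 1 + 1 + 0 = 5 ≡ 1 (mod 2).
  s_2 = 1 + 1 + 0 + 0 + 0 + 1 + 1 + 0 = 4 ≡ 0 (mod 2).
  s_3 = 1 + 0 + 0 + 0 + 1 + 1 + 1 + 0 = 4 ≡ 0 (mod 2).
  s_4 = 0 + 0 + 1 + 0 + 0 + 1 + 1 + 0 = 3 ≡ 1 (mod 2).
s = (1, 0, 0, 1)^T — this equals column 9 of H (binary 1001), so error is at position 9.
Correct: flip bit 9 of r = 010110010110110 to get c = 010110011110110.


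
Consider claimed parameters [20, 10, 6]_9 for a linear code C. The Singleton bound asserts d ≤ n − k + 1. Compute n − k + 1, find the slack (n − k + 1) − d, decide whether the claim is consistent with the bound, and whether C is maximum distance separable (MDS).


Singleton RHS = n − k + 1 = 11, slack = 5, bound satisfied, not MDS.

Singleton bound: d ≤ n − k + 1.
Here n = 20, k = 10, so n − k + 1 = 11.
Given d = 6, check d ≤ 11: YES.
Slack = (n − k + 1) − d = 5.
The code is NOT MDS (slack = 5 > 0).
Description: the claimed parameters are [20, 10, 6]_9; such a code would be non-MDS.


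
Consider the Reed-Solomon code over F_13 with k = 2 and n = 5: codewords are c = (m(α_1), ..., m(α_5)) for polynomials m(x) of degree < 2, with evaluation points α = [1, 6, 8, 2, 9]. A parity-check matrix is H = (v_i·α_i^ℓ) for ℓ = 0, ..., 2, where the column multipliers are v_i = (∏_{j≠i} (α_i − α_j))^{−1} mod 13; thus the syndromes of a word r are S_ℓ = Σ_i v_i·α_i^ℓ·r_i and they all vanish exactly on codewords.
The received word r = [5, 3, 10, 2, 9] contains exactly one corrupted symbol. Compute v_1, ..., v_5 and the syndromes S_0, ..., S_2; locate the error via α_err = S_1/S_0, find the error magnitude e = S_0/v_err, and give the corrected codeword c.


S = (11, 8, 7), error at position 5, error magnitude e = 2, c = [5, 3, 10, 2, 7].

Step 1: column multipliers v_i = (∏_{j≠i}(α_i − α_j))^{−1} mod 13.
  i = 1 (α = 1): (1−6)(1−8)(1−2)(1−9) = (−5)·(−7)·(−1)·(−8) = 280 ≡ 7, so v_1 = 7^{−1} = 2 (mod 13).
  i = 2 (α = 6): (6−1)(6−8)(6−2)(6−9) = 5·(−2)·4·(−3) = 120 ≡ 3, so v_2 = 3^{−1} = 9 (mod 13).
  i = 3 (α = 8): (8−1)(8−6)(8−2)(8−9) = 7·2·6·(−1) = −84 ≡ 7, so v_3 = 7^{−1} = 2 (mod 13).
  i = 4 (α = 2): (2−1)(2−6)(2−8)(2−9) = 1·(−4)·(−6)·(−7) = −168 ≡ 1, so v_4 = 1^{−1} = 1 (mod 13).
  i = 5 (α = 9): (9−1)(9−6)(9−8)(9−2) = 8·3·1·7 = 168 ≡ 12, so v_5 = 12^{−1} = 12 (mod 13).
  v = [2, 9, 2, 1, 12].
Step 2: syndromes of r = [5, 3, 10, 2, 9] (all sums mod 13).
  S_0 = Σ v_i r_i = 2·5 + 9·3 + 2·10 + 1·2 + 12·9 = 167 ≡ 11.
  S_1 = Σ v_i α_i r_i = 2·1·5 + 9·6·3 + 2·8·10 + 1·2·2 + 12·9·9 = 1308 ≡ 8.
  α_i^2 mod 13 = [1, 10, 12, 4, 3].
  S_2 = Σ v_i α_i^2 r_i = 2·1·5 + 9·10·3 + 2·12·10 + 1·4·2 + 12·3·9 = 852 ≡ 7.
  S = (11, 8, 7) ≠ 0, so r is not a codeword (an error is present).
Step 3: locate the error. For a single error e at position i, S_ℓ = v_i·e·α_i^ℓ, so α_err = S_1/S_0.
  S_0^{−1} = 11^{−1} = 6 (mod 13), so α_err = 8·6 = 48 ≡ 9 = α_5. Error position i = 5.
  Consistency check: S_2/S_1 = 7·5 = 35 ≡ 9 = α_err ✓ (single-error assumption holds).
Step 4: error magnitude e = S_0/v_5 = S_0·∏_{j≠5}(α_5 − α_j) = 11·12 = 132 ≡ 2 (mod 13).
Step 5: correct position 5: c_5 = r_5 − e = 9 − 2 ≡ 7 (mod 13). Hence c = [5, 3, 10, 2, 7].
  Check: interpolating c through the α_i gives m(x) = 8 + 10·x (degree < 2) with m(α_i) = c_i for every i, so c is indeed a codeword.


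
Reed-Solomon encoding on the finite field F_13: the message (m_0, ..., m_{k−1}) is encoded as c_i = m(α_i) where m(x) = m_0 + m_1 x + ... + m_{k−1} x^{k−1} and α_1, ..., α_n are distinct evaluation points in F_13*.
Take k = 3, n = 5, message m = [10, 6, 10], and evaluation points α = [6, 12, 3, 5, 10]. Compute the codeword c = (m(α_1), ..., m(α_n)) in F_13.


c = [3, 1, 1, 4, 4]

Message polynomial: m(x) = 10 + 6·x + 10·x^2 (mod 13).
For each evaluation point α_i, compute m(α_i) mod 13:
  α_1 = 6: Horner steps 10 → 1 → 3, so m(6) = 3.
  α_2 = 12: Horner steps 10 → 9 → 1, so m(12) = 1.
  α_3 = 3: Horner steps 10 → 10 → 1, so m(3) = 1.
  α_4 = 5: Horner steps 10 → 4 → 4, so m(5) = 4.
  α_5 = 10: Horner steps 10 → 2 → 4, so m(10) = 4.
Codeword c = [3, 1, 1, 4, 4] ∈ F_13^5.


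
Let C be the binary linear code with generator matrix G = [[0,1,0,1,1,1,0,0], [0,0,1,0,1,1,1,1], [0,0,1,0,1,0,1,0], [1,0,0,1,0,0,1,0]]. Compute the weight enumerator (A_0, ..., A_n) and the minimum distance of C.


Weight distribution: A_0 = 1, A_2 = 1, A_3 = 2, A_4 = 5, A_5 = 6, A_6 = 1. Minimum distance d = 2.

Enumerate all 2^4 = 16 messages m ∈ F_2^4.
For each, compute codeword c = mG in F_2^8, then tally its weight.
  m = 0000 → c = 00000000, weight = 0.
  m = 1000 → c = 01011100, weight = 4.
  m = 0100 → c = 00101111, weight = 5.
  m = 1100 → c = 01110011, weight = 5.
  m = 0010 → c = 00101010, weight = 3.
  m = 1010 → c = 01110110, weight = 5.
  m = 0110 → c = 00000101, weight = 2.
  m = 1110 → c = 01011001, weight = 4.
  m = 0001 → c = 10010010, weight = 3.
  m = 1001 → c = 11001110, weight = 5.
  m = 0101 → c = 10111101, weight = 6.
  m = 1101 → c = 11100001, weight = 4.
  m = 0011 → c = 10111000, weight = 4.
  m = 1011 → c = 11100100, weight = 4.
  m = 0111 → c = 10010111, weight = 5.
  m = 1111 → c = 11001011, weight = 5.
Tally weights:
  weight 0: 1 codewords.
  weight 2: 1 codewords.
  weight 3: 2 codewords.
  weight 4: 5 codewords.
  weight 5: 6 codewords.
  weight 6: 1 codewords.
Minimum distance d = smallest w > 0 with A_w > 0 = 2.
Sanity: Σ A_w = 16 = 2^4 = 16 ✓.


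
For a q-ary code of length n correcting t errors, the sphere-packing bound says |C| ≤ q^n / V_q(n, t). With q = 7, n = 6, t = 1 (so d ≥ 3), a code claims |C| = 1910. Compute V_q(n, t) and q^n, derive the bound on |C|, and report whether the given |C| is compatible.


V_q(n, t) = 37, q^n = 117649, Hamming bound = 3179, |C| = 1910 ≤ bound (satisfied).

Step 1: Compute V_q(n, t) = Σ_{j=0}^1 C(n, j) (q−1)^j.
  j = 0: C(6,0)·(6)^0 = 1·1 = 1.
  j = 1: C(6,1)·(6)^1 = 6·6 = 36.
  V_q(n, t) = 1 + 36 = 37.
Step 2: q^n = 7^6 = 117649.
Step 3: Hamming bound ⌊q^n / V_q(n,t)⌋ = ⌊117649/37⌋ = 3179.
Step 4: Compare |C| = 1910 to 3179: satisfied.
The claimed |C| lies below the Hamming bound.


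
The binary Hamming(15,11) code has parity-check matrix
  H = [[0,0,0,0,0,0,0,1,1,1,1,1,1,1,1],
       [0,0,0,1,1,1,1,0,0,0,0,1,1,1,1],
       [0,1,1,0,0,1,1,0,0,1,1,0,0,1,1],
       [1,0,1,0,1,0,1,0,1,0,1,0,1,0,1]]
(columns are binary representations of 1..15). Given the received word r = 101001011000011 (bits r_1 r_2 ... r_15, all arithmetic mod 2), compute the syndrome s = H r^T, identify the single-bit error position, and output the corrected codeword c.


s = (0, 1, 0, 0)^T, error position = 4, corrected codeword c = 101101011000011

Compute s = H r^T mod 2 one row at a time:
  s_1 = 1 + 1 + 0 + 0 + 0 + 0 + 1 + 1 = 4 ≡ 0 (mod 2).
  s_2 = 0 + 0 + 1 + 0 + 0 + 0 + 1 + 1 = 3 ≡ 1 (mod 2).
  s_3 = 0 + 1 + 1 + 0 + 0 + 0 + 1 + 1 = 4 ≡ 0 (mod 2).
  s_4 = 1 + 1 + 0 + 0 + 1 + 0 + 0 + 1 = 4 ≡ 0 (mod 2).
s = (0, 1, 0, 0)^T — this equals column 4 of H (binary 0100), so error is at position 4.
Correct: flip bit 4 of r = 101001011000011 to get c = 101101011000011.


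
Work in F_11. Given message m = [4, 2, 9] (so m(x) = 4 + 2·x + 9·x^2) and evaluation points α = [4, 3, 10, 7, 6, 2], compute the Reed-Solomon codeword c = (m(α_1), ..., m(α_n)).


c = [2, 3, 0, 8, 10, 0]

Message polynomial: m(x) = 4 + 2·x + 9·x^2 (mod 11).
For each evaluation point α_i, compute m(α_i) mod 11:
  α_1 = 4: Horner steps 9 → 5 → 2, so m(4) = 2.
  α_2 = 3: Horner steps 9 → 7 → 3, so m(3) = 3.
  α_3 = 10: Horner steps 9 → 4 → 0, so m(10) = 0.
  α_4 = 7: Horner steps 9 → 10 → 8, so m(7) = 8.
  α_5 = 6: Horner steps 9 → 1 → 10, so m(6) = 10.
  α_6 = 2: Horner steps 9 → 9 → 0, so m(2) = 0.
Codeword c = [2, 3, 0, 8, 10, 0] ∈ F_11^6.


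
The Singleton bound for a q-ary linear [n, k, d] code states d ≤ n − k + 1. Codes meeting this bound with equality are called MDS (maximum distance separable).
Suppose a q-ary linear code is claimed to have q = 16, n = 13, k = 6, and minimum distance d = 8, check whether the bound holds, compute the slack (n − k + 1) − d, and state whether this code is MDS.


Singleton RHS = n − k + 1 = 8, slack = 0, bound satisfied, MDS.

Singleton bound: d ≤ n − k + 1.
Here n = 13, k = 6, so n − k + 1 = 8.
Given d = 8, check d ≤ 8: YES.
Slack = (n − k + 1) − d = 0.
The code is MDS (slack = 0).
Description: the claimed parameters are [13, 6, 8]_16; such a code would be MDS (meets Singleton bound).


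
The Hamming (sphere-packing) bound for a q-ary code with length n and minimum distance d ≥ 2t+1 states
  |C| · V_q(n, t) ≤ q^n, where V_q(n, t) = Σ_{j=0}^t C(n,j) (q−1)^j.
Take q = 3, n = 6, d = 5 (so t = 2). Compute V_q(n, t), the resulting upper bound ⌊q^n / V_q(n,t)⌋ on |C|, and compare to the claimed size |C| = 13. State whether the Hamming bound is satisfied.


V_q(n, t) = 73, q^n = 729, Hamming bound = 9, |C| = 13 > bound (violated).

Step 1: Compute V_q(n, t) = Σ_{j=0}^2 C(n, j) (q−1)^j.
  j = 0: C(6,0)·(2)^0 = 1·1 = 1.
  j = 1: C(6,1)·(2)^1 = 6·2 = 12.
  j = 2: C(6,2)·(2)^2 = 15·4 = 60.
  V_q(n, t) = 1 + 12 + 60 = 73.
Step 2: q^n = 3^6 = 729.
Step 3: Hamming bound ⌊q^n / V_q(n,t)⌋ = ⌊729/73⌋ = 9.
Step 4: Compare |C| = 13 to 9: violated.
The claimed |C| lies above the Hamming bound, so no 3-ary code of length 6 with d ≥ 5 can have 13 codewords.


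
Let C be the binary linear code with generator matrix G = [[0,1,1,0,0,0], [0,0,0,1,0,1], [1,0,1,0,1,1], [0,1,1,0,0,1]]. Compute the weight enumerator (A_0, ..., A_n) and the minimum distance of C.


Weight distribution: A_0 = 1, A_1 = 2, A_2 = 2, A_3 = 4, A_4 = 5, A_5 = 2. Minimum distance d = 1.

Enumerate all 2^4 = 16 messages m ∈ F_2^4.
For each, compute codeword c = mG in F_2^6, then tally its weight.
  m = 0000 → c = 000000, weight = 0.
  m = 1000 → c = 011000, weight = 2.
  m = 0100 → c = 000101, weight = 2.
  m = 1100 → c = 011101, weight = 4.
  m = 0010 → c = 101011, weight = 4.
  m = 1010 → c = 110011, weight = 4.
  m = 0110 → c = 101110, weight = 4.
  m = 1110 → c = 110110, weight = 4.
  m = 0001 → c = 011001, weight = 3.
  m = 1001 → c = 000001, weight = 1.
  m = 0101 → c = 011100, weight = 3.
  m = 1101 → c = 000100, weight = 1.
  m = 0011 → c = 110010, weight = 3.
  m = 1011 → c = 101010, weight = 3.
  m = 0111 → c = 110111, weight = 5.
  m = 1111 → c = 101111, weight = 5.
Tally weights:
  weight 0: 1 codewords.
  weight 1: 2 codewords.
  weight 2: 2 codewords.
  weight 3: 4 codewords.
  weight 4: 5 codewords.
  weight 5: 2 codewords.
Minimum distance d = smallest w > 0 with A_w > 0 = 1.
Sanity: Σ A_w = 16 = 2^4 = 16 ✓.


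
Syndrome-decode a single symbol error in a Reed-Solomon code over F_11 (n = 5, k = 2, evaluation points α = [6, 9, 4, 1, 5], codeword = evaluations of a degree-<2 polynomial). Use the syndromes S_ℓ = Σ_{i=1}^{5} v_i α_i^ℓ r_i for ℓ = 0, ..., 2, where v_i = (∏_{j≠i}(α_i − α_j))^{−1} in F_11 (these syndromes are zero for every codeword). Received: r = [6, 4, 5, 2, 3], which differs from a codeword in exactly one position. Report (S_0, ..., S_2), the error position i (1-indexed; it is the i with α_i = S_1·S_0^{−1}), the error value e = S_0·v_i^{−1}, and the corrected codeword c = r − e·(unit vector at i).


S = (9, 3, 1), error at position 3, error magnitude e = 5, c = [6, 4, 0, 2, 3].

Step 1: column multipliers v_i = (∏_{j≠i}(α_i − α_j))^{−1} mod 11.
  i = 1 (α = 6): (6−9)(6−4)(6−1)(6−5) = (−3)·2·5·1 = −30 ≡ 3, so v_1 = 3^{−1} = 4 (mod 11).
  i = 2 (α = 9): (9−6)(9−4)(9−1)(9−5) = 3·5·8·4 = 480 ≡ 7, so v_2 = 7^{−1} = 8 (mod 11).
  i = 3 (α = 4): (4−6)(4−9)(4−1)(4−5) = (−2)·(−5)·3·(−1) = −30 ≡ 3, so v_3 = 3^{−1} = 4 (mod 11).
  i = 4 (α = 1): (1−6)(1−9)(1−4)(1−5) = (−5)·(−8)·(−3)·(−4) = 480 ≡ 7, so v_4 = 7^{−1} = 8 (mod 11).
  i = 5 (α = 5): (5−6)(5−9)(5−4)(5−1) = (−1)·(−4)·1·4 = 16 ≡ 5, so v_5 = 5^{−1} = 9 (mod 11).
  v = [4, 8, 4, 8, 9].
Step 2: syndromes of r = [6, 4, 5, 2, 3] (all sums mod 11).
  S_0 = Σ v_i r_i = 4·6 + 8·4 + 4·5 + 8·2 + 9·3 = 119 ≡ 9.
  S_1 = Σ v_i α_i r_i = 4·6·6 + 8·9·4 + 4·4·5 + 8·1·2 + 9·5·3 = 663 ≡ 3.
  α_i^2 mod 11 = [3, 4, 5, 1, 3].
  S_2 = Σ v_i α_i^2 r_i = 4·3·6 + 8·4·4 + 4·5·5 + 8·1·2 + 9·3·3 = 397 ≡ 1.
  S = (9, 3, 1) ≠ 0, so r is not a codeword (an error is present).
Step 3: locate the error. For a single error e at position i, S_ℓ = v_i·e·α_i^ℓ, so α_err = S_1/S_0.
  S_0^{−1} = 9^{−1} = 5 (mod 11), so α_err = 3·5 = 15 ≡ 4 = α_3. Error position i = 3.
  Consistency check: S_2/S_1 = 1·4 = 4 ≡ 4 = α_err ✓ (single-error assumption holds).
Step 4: error magnitude e = S_0/v_3 = S_0·∏_{j≠3}(α_3 − α_j) = 9·3 = 27 ≡ 5 (mod 11).
Step 5: correct position 3: c_3 = r_3 − e = 5 − 5 ≡ 0 (mod 11). Hence c = [6, 4, 0, 2, 3].
  Check: interpolating c through the α_i gives m(x) = 10 + 3·x (degree < 2) with m(α_i) = c_i for every i, so c is indeed a codeword.


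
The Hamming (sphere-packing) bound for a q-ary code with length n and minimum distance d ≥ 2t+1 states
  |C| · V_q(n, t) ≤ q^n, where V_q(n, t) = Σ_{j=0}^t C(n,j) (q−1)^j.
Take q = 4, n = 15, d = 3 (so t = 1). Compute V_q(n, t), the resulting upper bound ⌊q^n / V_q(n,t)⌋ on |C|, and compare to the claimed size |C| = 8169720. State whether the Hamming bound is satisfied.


V_q(n, t) = 46, q^n = 1073741824, Hamming bound = 23342213, |C| = 8169720 ≤ bound (satisfied).

Step 1: Compute V_q(n, t) = Σ_{j=0}^1 C(n, j) (q−1)^j.
  j = 0: C(15,0)·(3)^0 = 1·1 = 1.
  j = 1: C(15,1)·(3)^1 = 15·3 = 45.
  V_q(n, t) = 1 + 45 = 46.
Step 2: q^n = 4^15 = 1073741824.
Step 3: Hamming bound ⌊q^n / V_q(n,t)⌋ = ⌊1073741824/46⌋ = 23342213.
Step 4: Compare |C| = 8169720 to 23342213: satisfied.
The claimed |C| lies below the Hamming bound.


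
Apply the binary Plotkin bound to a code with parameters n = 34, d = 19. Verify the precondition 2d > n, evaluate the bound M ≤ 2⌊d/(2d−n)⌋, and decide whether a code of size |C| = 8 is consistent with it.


Plotkin bound M ≤ 8; given |C| = 8 ≤ bound (satisfied).

Check applicability: 2d = 38, n = 34.
2d − n = 4 > 0, so Plotkin applies.
Compute d/(2d−n) = 19/4 ≈ 4.7500.
⌊d/(2d−n)⌋ = 4.
Plotkin bound: M ≤ 2·4 = 8.
Given |C| = 8, check: satisfied.
This |C| is at the Plotkin bound.


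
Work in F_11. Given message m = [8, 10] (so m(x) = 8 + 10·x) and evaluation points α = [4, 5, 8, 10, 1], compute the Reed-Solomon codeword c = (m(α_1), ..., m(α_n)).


c = [4, 3, 0, 9, 7]

Message polynomial: m(x) = 8 + 10·x (mod 11).
For each evaluation point α_i, compute m(α_i) mod 11:
  α_1 = 4: Horner steps 10 → 4, so m(4) = 4.
  α_2 = 5: Horner steps 10 → 3, so m(5) = 3.
  α_3 = 8: Horner steps 10 → 0, so m(8) = 0.
  α_4 = 10: Horner steps 10 → 9, so m(10) = 9.
  α_5 = 1: Horner steps 10 → 7, so m(1) = 7.
Codeword c = [4, 3, 0, 9, 7] ∈ F_11^5.


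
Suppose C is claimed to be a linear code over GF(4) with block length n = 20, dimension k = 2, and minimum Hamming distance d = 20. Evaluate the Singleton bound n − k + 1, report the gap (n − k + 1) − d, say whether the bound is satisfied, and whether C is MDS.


Singleton RHS = n − k + 1 = 19, slack = -1, bound violated (no such code; not MDS).

Singleton bound: d ≤ n − k + 1.
Here n = 20, k = 2, so n − k + 1 = 19.
Given d = 20, check d ≤ 19: NO.
Slack = (n − k + 1) − d = -1.
The slack is negative: d = 20 exceeds n − k + 1 = 19 by 1, so the Singleton bound is violated and no linear [20, 2, 20]_4 code can exist. In particular it is not MDS (MDS requires d = n − k + 1 exactly).
Description: the claimed parameters are [20, 2, 20]_4; such a code would be impossible (violates the Singleton bound).


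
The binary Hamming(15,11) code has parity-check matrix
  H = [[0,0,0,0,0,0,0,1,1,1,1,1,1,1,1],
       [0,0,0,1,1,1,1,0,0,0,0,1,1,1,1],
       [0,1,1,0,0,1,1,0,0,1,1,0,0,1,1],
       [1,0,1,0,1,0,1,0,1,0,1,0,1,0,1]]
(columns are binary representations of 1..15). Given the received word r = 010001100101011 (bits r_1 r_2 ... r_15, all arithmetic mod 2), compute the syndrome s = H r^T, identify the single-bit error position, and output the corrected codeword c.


s = (0, 1, 0, 0)^T, error position = 4, corrected codeword c = 010101100101011

Compute s = H r^T mod 2 one row at a time:
  s_1 = 0 + 0 + 1 + 0 + 1 + 0 + 1 + 1 = 4 ≡ 0 (mod 2).
  s_2 = 0 + 0 + 1 + 1 + 1 + 0 + 1 + 1 = 5 ≡ 1 (mod 2).
  s_3 = 1 + 0 + 1 + 1 + 1 + 0 + 1 + 1 = 6 ≡ 0 (mod 2).
  s_4 = 0 + 0 + 0 + 1 + 0 + 0 + 0 + 1 = 2 ≡ 0 (mod 2).
s = (0, 1, 0, 0)^T — this equals column 4 of H (binary 0100), so error is at position 4.
Correct: flip bit 4 of r = 010001100101011 to get c = 010101100101011.


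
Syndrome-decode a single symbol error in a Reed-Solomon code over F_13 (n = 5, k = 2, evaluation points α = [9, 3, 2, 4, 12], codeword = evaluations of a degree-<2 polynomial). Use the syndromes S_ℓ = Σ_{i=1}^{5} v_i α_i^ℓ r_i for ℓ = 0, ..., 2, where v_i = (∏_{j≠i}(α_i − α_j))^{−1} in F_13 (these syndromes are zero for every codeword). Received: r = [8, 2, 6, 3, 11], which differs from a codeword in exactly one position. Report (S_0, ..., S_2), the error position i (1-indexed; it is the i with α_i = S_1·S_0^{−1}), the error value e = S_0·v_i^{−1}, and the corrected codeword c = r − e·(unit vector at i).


S = (7, 1, 2), error at position 3, error magnitude e = 5, c = [8, 2, 1, 3, 11].

Step 1: column multipliers v_i = (∏_{j≠i}(α_i − α_j))^{−1} mod 13.
  i = 1 (α = 9): (9−3)(9−2)(9−4)(9−12) = 6·7·5·(−3) = −630 ≡ 7, so v_1 = 7^{−1} = 2 (mod 13).
  i = 2 (α = 3): (3−9)(3−2)(3−4)(3−12) = (−6)·1·(−1)·(−9) = −54 ≡ 11, so v_2 = 11^{−1} = 6 (mod 13).
  i = 3 (α = 2): (2−9)(2−3)(2−4)(2−12) = (−7)·(−1)·(−2)·(−10) = 140 ≡ 10, so v_3 = 10^{−1} = 4 (mod 13).
  i = 4 (α = 4): (4−9)(4−3)(4−2)(4−12) = (−5)·1·2·(−8) = 80 ≡ 2, so v_4 = 2^{−1} = 7 (mod 13).
  i = 5 (α = 12): (12−9)(12−3)(12−2)(12−4) = 3·9·10·8 = 2160 ≡ 2, so v_5 = 2^{−1} = 7 (mod 13).
  v = [2, 6, 4, 7, 7].
Step 2: syndromes of r = [8, 2, 6, 3, 11] (all sums mod 13).
  S_0 = Σ v_i r_i = 2·8 + 6·2 + 4·6 + 7·3 + 7·11 = 150 ≡ 7.
  S_1 = Σ v_i α_i r_i = 2·9·8 + 6·3·2 + 4·2·6 + 7·4·3 + 7·12·11 = 1236 ≡ 1.
  α_i^2 mod 13 = [3, 9, 4, 3, 1].
  S_2 = Σ v_i α_i^2 r_i = 2·3·8 + 6·9·2 + 4·4·6 + 7·3·3 + 7·1·11 = 392 ≡ 2.
  S = (7, 1, 2) ≠ 0, so r is not a codeword (an error is present).
Step 3: locate the error. For a single error e at position i, S_ℓ = v_i·e·α_i^ℓ, so α_err = S_1/S_0.
  S_0^{−1} = 7^{−1} = 2 (mod 13), so α_err = 1·2 = 2 ≡ 2 = α_3. Error position i = 3.
  Consistency check: S_2/S_1 = 2·1 = 2 ≡ 2 = α_err ✓ (single-error assumption holds).
Step 4: error magnitude e = S_0/v_3 = S_0·∏_{j≠3}(α_3 − α_j) = 7·10 = 70 ≡ 5 (mod 13).
Step 5: correct position 3: c_3 = r_3 − e = 6 − 5 ≡ 1 (mod 13). Hence c = [8, 2, 1, 3, 11].
  Check: interpolating c through the α_i gives m(x) = 12 + 1·x (degree < 2) with m(α_i) = c_i for every i, so c is indeed a codeword.


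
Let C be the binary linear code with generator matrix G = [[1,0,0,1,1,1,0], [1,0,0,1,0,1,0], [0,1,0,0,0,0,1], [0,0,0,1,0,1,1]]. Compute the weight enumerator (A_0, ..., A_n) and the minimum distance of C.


Weight distribution: A_0 = 1, A_1 = 1, A_2 = 3, A_3 = 6, A_4 = 3, A_5 = 1, A_6 = 1. Minimum distance d = 1.

Enumerate all 2^4 = 16 messages m ∈ F_2^4.
For each, compute codeword c = mG in F_2^7, then tally its weight.
  m = 0000 → c = 0000000, weight = 0.
  m = 1000 → c = 1001110, weight = 4.
  m = 0100 → c = 1001010, weight = 3.
  m = 1100 → c = 0000100, weight = 1.
  m = 0010 → c = 0100001, weight = 2.
  m = 1010 → c = 1101111, weight = 6.
  m = 0110 → c = 1101011, weight = 5.
  m = 1110 → c = 0100101, weight = 3.
  m = 0001 → c = 0001011, weight = 3.
  m = 1001 → c = 1000101, weight = 3.
  m = 0101 → c = 1000001, weight = 2.
  m = 1101 → c = 0001111, weight = 4.
  m = 0011 → c = 0101010, weight = 3.
  m = 1011 → c = 1100100, weight = 3.
  m = 0111 → c = 1100000, weight = 2.
  m = 1111 → c = 0101110, weight = 4.
Tally weights:
  weight 0: 1 codewords.
  weight 1: 1 codewords.
  weight 2: 3 codewords.
  weight 3: 6 codewords.
  weight 4: 3 codewords.
  weight 5: 1 codewords.
  weight 6: 1 codewords.
Minimum distance d = smallest w > 0 with A_w > 0 = 1.
Sanity: Σ A_w = 16 = 2^4 = 16 ✓.


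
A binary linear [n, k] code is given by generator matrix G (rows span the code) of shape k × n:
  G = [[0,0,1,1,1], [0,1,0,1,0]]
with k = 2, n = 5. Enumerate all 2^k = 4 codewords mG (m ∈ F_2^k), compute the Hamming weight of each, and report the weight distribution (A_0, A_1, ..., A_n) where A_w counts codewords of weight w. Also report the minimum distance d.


Weight distribution: A_0 = 1, A_2 = 1, A_3 = 2. Minimum distance d = 2.

Enumerate all 2^2 = 4 messages m ∈ F_2^2.
For each, compute codeword c = mG in F_2^5, then tally its weight.
  m = 00 → c = 00000, weight = 0.
  m = 10 → c = 00111, weight = 3.
  m = 01 → c = 01010, weight = 2.
  m = 11 → c = 01101, weight = 3.
Tally weights:
  weight 0: 1 codewords.
  weight 2: 1 codewords.
  weight 3: 2 codewords.
Minimum distance d = smallest w > 0 with A_w > 0 = 2.
Sanity: Σ A_w = 4 = 2^2 = 4 ✓.


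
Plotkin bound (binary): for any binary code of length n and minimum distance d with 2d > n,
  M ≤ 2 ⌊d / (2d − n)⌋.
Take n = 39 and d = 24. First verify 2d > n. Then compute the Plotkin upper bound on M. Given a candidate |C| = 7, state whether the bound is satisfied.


Plotkin bound M ≤ 4; given |C| = 7 > bound (violated).

Check applicability: 2d = 48, n = 39.
2d − n = 9 > 0, so Plotkin applies.
Compute d/(2d−n) = 24/9 ≈ 2.6667.
⌊d/(2d−n)⌋ = 2.
Plotkin bound: M ≤ 2·2 = 4.
Given |C| = 7, check: VIOLATED.
This |C| is above the Plotkin bound, so no binary code with n = 39, d = 24 and 7 codewords exists.


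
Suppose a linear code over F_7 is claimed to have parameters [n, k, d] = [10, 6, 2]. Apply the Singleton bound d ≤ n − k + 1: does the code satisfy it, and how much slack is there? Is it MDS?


Singleton RHS = n − k + 1 = 5, slack = 3, bound satisfied, not MDS.

Singleton bound: d ≤ n − k + 1.
Here n = 10, k = 6, so n − k + 1 = 5.
Given d = 2, check d ≤ 5: YES.
Slack = (n − k + 1) − d = 3.
The code is NOT MDS (slack = 3 > 0).
Description: the claimed parameters are [10, 6, 2]_7; such a code would be non-MDS.


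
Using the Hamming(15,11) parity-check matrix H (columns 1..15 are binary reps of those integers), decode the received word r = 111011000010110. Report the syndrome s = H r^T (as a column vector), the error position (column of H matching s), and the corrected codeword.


s = (1, 0, 1, 1)^T, error position = 11, corrected codeword c = 111011000000110

Compute s = H r^T mod 2 one row at a time:
  s_1 = 0 + 0 + 0 + 1 + 0 + 1 + 1 + 0 = 3 ≡ 1 (mod 2).
  s_2 = 0 + 1 + 1 + 0 + 0 + 1 + 1 + 0 = 4 ≡ 0 (mod 2).
  s_3 = 1 + 1 + 1 + 0 + 0 + 1 + 1 + 0 = 5 ≡ 1 (mod 2).
  s_4 = 1 + 1 + 1 + 0 + 0 + 1 + 1 + 0 = 5 ≡ 1 (mod 2).
s = (1, 0, 1, 1)^T — this equals column 11 of H (binary 1011), so error is at position 11.
Correct: flip bit 11 of r = 111011000010110 to get c = 111011000000110.


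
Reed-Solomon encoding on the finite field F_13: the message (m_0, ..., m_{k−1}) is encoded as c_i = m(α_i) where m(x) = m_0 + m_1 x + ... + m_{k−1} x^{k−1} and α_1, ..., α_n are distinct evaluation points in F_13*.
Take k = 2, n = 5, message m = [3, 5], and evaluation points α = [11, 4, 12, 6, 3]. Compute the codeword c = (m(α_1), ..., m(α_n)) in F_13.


c = [6, 10, 11, 7, 5]

Message polynomial: m(x) = 3 + 5·x (mod 13).
For each evaluation point α_i, compute m(α_i) mod 13:
  α_1 = 11: Horner steps 5 → 6, so m(11) = 6.
  α_2 = 4: Horner steps 5 → 10, so m(4) = 10.
  α_3 = 12: Horner steps 5 → 11, so m(12) = 11.
  α_4 = 6: Horner steps 5 → 7, so m(6) = 7.
  α_5 = 3: Horner steps 5 → 5, so m(3) = 5.
Codeword c = [6, 10, 11, 7, 5] ∈ F_13^5.


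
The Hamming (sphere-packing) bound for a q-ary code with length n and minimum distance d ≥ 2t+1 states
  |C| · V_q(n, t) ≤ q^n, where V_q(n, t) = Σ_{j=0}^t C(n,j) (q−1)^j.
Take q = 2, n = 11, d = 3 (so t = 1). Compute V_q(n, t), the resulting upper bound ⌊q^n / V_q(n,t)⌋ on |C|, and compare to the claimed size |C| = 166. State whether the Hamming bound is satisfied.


V_q(n, t) = 12, q^n = 2048, Hamming bound = 170, |C| = 166 ≤ bound (satisfied).

Step 1: Compute V_q(n, t) = Σ_{j=0}^1 C(n, j) (q−1)^j.
  j = 0: C(11,0)·(1)^0 = 1·1 = 1.
  j = 1: C(11,1)·(1)^1 = 11·1 = 11.
  V_q(n, t) = 1 + 11 = 12.
Step 2: q^n = 2^11 = 2048.
Step 3: Hamming bound ⌊q^n / V_q(n,t)⌋ = ⌊2048/12⌋ = 170.
Step 4: Compare |C| = 166 to 170: satisfied.
The claimed |C| lies below the Hamming bound.


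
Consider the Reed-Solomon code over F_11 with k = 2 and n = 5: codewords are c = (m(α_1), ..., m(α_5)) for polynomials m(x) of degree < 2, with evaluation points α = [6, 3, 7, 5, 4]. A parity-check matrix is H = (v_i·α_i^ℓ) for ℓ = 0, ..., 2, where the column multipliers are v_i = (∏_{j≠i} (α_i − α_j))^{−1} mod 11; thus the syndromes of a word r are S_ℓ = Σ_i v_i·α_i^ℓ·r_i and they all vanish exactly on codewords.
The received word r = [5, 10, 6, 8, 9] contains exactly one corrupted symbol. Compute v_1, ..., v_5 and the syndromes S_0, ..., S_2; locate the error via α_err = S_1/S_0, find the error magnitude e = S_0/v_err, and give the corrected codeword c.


S = (4, 2, 1), error at position 1, error magnitude e = 9, c = [7, 10, 6, 8, 9].

Step 1: column multipliers v_i = (∏_{j≠i}(α_i − α_j))^{−1} mod 11.
  i = 1 (α = 6): (6−3)(6−7)(6−5)(6−4) = 3·(−1)·1·2 = −6 ≡ 5, so v_1 = 5^{−1} = 9 (mod 11).
  i = 2 (α = 3): (3−6)(3−7)(3−5)(3−4) = (−3)·(−4)·(−2)·(−1) = 24 ≡ 2, so v_2 = 2^{−1} = 6 (mod 11).
  i = 3 (α = 7): (7−6)(7−3)(7−5)(7−4) = 1·4·2·3 = 24 ≡ 2, so v_3 = 2^{−1} = 6 (mod 11).
  i = 4 (α = 5): (5−6)(5−3)(5−7)(5−4) = (−1)·2·(−2)·1 = 4 ≡ 4, so v_4 = 4^{−1} = 3 (mod 11).
  i = 5 (α = 4): (4−6)(4−3)(4−7)(4−5) = (−2)·1·(−3)·(−1) = −6 ≡ 5, so v_5 = 5^{−1} = 9 (mod 11).
  v = [9, 6, 6, 3, 9].
Step 2: syndromes of r = [5, 10, 6, 8, 9] (all sums mod 11).
  S_0 = Σ v_i r_i = 9·5 + 6·10 + 6·6 + 3·8 + 9·9 = 246 ≡ 4.
  S_1 = Σ v_i α_i r_i = 9·6·5 + 6·3·10 + 6·7·6 + 3·5·8 + 9·4·9 = 1146 ≡ 2.
  α_i^2 mod 11 = [3, 9, 5, 3, 5].
  S_2 = Σ v_i α_i^2 r_i = 9·3·5 + 6·9·10 + 6·5·6 + 3·3·8 + 9·5·9 = 1332 ≡ 1.
  S = (4, 2, 1) ≠ 0, so r is not a codeword (an error is present).
Step 3: locate the error. For a single error e at position i, S_ℓ = v_i·e·α_i^ℓ, so α_err = S_1/S_0.
  S_0^{−1} = 4^{−1} = 3 (mod 11), so α_err = 2·3 = 6 ≡ 6 = α_1. Error position i = 1.
  Consistency check: S_2/S_1 = 1·6 = 6 ≡ 6 = α_err ✓ (single-error assumption holds).
Step 4: error magnitude e = S_0/v_1 = S_0·∏_{j≠1}(α_1 − α_j) = 4·5 = 20 ≡ 9 (mod 11).
Step 5: correct position 1: c_1 = r_1 − e = 5 − 9 ≡ 7 (mod 11). Hence c = [7, 10, 6, 8, 9].
  Check: interpolating c through the α_i gives m(x) = 2 + 10·x (degree < 2) with m(α_i) = c_i for every i, so c is indeed a codeword.


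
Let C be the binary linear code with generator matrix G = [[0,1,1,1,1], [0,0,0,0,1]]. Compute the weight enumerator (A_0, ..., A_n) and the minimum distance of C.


Weight distribution: A_0 = 1, A_1 = 1, A_3 = 1, A_4 = 1. Minimum distance d = 1.

Enumerate all 2^2 = 4 messages m ∈ F_2^2.
For each, compute codeword c = mG in F_2^5, then tally its weight.
  m = 00 → c = 00000, weight = 0.
  m = 10 → c = 01111, weight = 4.
  m = 01 → c = 00001, weight = 1.
  m = 11 → c = 01110, weight = 3.
Tally weights:
  weight 0: 1 codewords.
  weight 1: 1 codewords.
  weight 3: 1 codewords.
  weight 4: 1 codewords.
Minimum distance d = smallest w > 0 with A_w > 0 = 1.
Sanity: Σ A_w = 4 = 2^2 = 4 ✓.


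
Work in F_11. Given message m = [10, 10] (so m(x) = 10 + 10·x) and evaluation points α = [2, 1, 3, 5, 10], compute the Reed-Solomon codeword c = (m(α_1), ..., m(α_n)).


c = [8, 9, 7, 5, 0]

Message polynomial: m(x) = 10 + 10·x (mod 11).
For each evaluation point α_i, compute m(α_i) mod 11:
  α_1 = 2: Horner steps 10 → 8, so m(2) = 8.
  α_2 = 1: Horner steps 10 → 9, so m(1) = 9.
  α_3 = 3: Horner steps 10 → 7, so m(3) = 7.
  α_4 = 5: Horner steps 10 → 5, so m(5) = 5.
  α_5 = 10: Horner steps 10 → 0, so m(10) = 0.
Codeword c = [8, 9, 7, 5, 0] ∈ F_11^5.


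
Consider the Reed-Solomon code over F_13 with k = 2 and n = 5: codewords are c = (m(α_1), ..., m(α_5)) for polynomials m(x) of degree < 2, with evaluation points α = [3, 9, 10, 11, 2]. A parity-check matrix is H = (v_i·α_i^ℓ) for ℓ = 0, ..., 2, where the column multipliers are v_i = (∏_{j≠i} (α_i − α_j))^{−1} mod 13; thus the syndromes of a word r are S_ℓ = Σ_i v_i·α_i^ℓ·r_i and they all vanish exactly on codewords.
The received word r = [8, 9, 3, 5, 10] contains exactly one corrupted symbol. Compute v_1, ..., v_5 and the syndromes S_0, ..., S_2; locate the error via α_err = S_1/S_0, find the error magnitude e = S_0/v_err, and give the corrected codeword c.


S = (1, 10, 9), error at position 3, error magnitude e = 9, c = [8, 9, 7, 5, 10].

Step 1: column multipliers v_i = (∏_{j≠i}(α_i − α_j))^{−1} mod 13.
  i = 1 (α = 3): (3−9)(3−10)(3−11)(3−2) = (−6)·(−7)·(−8)·1 = −336 ≡ 2, so v_1 = 2^{−1} = 7 (mod 13).
  i = 2 (α = 9): (9−3)(9−10)(9−11)(9−2) = 6·(−1)·(−2)·7 = 84 ≡ 6, so v_2 = 6^{−1} = 11 (mod 13).
  i = 3 (α = 10): (10−3)(10−9)(10−11)(10−2) = 7·1·(−1)·8 = −56 ≡ 9, so v_3 = 9^{−1} = 3 (mod 13).
  i = 4 (α = 11): (11−3)(11−9)(11−10)(11−2) = 8·2·1·9 = 144 ≡ 1, so v_4 = 1^{−1} = 1 (mod 13).
  i = 5 (α = 2): (2−3)(2−9)(2−10)(2−11) = (−1)·(−7)·(−8)·(−9) = 504 ≡ 10, so v_5 = 10^{−1} = 4 (mod 13).
  v = [7, 11, 3, 1, 4].
Step 2: syndromes of r = [8, 9, 3, 5, 10] (all sums mod 13).
  S_0 = Σ v_i r_i = 7·8 + 11·9 + 3·3 + 1·5 + 4·10 = 209 ≡ 1.
  S_1 = Σ v_i α_i r_i = 7·3·8 + 11·9·9 + 3·10·3 + 1·11·5 + 4·2·10 = 1284 ≡ 10.
  α_i^2 mod 13 = [9, 3, 9, 4, 4].
  S_2 = Σ v_i α_i^2 r_i = 7·9·8 + 11·3·9 + 3·9·3 + 1·4·5 + 4·4·10 = 1062 ≡ 9.
  S = (1, 10, 9) ≠ 0, so r is not a codeword (an error is present).
Step 3: locate the error. For a single error e at position i, S_ℓ = v_i·e·α_i^ℓ, so α_err = S_1/S_0.
  S_0^{−1} = 1^{−1} = 1 (mod 13), so α_err = 10·1 = 10 ≡ 10 = α_3. Error position i = 3.
  Consistency check: S_2/S_1 = 9·4 = 36 ≡ 10 = α_err ✓ (single-error assumption holds).
Step 4: error magnitude e = S_0/v_3 = S_0·∏_{j≠3}(α_3 − α_j) = 1·9 = 9 ≡ 9 (mod 13).
Step 5: correct position 3: c_3 = r_3 − e = 3 − 9 ≡ 7 (mod 13). Hence c = [8, 9, 7, 5, 10].
  Check: interpolating c through the α_i gives m(x) = 1 + 11·x (degree < 2) with m(α_i) = c_i for every i, so c is indeed a codeword.


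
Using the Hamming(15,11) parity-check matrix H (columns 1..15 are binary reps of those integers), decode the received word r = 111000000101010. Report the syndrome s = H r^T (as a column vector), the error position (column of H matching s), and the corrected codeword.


s = (1, 0, 0, 0)^T, error position = 8, corrected codeword c = 111000010101010

Compute s = H r^T mod 2 one row at a time:
  s_1 = 0 + 0 + 1 + 0 + 1 + 0 + 1 + 0 = 3 ≡ 1 (mod 2).
  s_2 = 0 + 0 + 0 + 0 + 1 + 0 + 1 + 0 = 2 ≡ 0 (mod 2).
  s_3 = 1 + 1 + 0 + 0 + 1 + 0 + 1 + 0 = 4 ≡ 0 (mod 2).
  s_4 = 1 + 1 + 0 + 0 + 0 + 0 + 0 + 0 = 2 ≡ 0 (mod 2).
s = (1, 0, 0, 0)^T — this equals column 8 of H (binary 1000), so error is at position 8.
Correct: flip bit 8 of r = 111000000101010 to get c = 111000010101010.


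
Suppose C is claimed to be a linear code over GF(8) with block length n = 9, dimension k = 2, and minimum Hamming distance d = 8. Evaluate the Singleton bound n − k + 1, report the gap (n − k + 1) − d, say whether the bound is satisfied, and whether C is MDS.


Singleton RHS = n − k + 1 = 8, slack = 0, bound satisfied, MDS.

Singleton bound: d ≤ n − k + 1.
Here n = 9, k = 2, so n − k + 1 = 8.
Given d = 8, check d ≤ 8: YES.
Slack = (n − k + 1) − d = 0.
The code is MDS (slack = 0).
Description: the claimed parameters are [9, 2, 8]_8; such a code would be MDS (meets Singleton bound).
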